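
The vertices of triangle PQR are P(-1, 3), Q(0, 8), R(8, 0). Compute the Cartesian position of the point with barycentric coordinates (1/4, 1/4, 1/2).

(15/4, 11/4)

S = (1/4)·P + (1/4)·Q + (1/2)·R.
x-coordinate: (1/4)·(-1) + (1/4)·0 + (1/2)·8 = 15/4.
y-coordinate: (1/4)·3 + (1/4)·8 + (1/2)·0 = 11/4.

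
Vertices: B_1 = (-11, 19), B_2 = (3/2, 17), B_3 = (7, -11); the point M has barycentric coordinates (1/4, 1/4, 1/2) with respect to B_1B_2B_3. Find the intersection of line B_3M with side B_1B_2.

Line B_3M meets B_1B_2 where the B_3-coordinate vanishes; zeroing M's B_3-weight and renormalizing leaves B_1, B_2-weights 1/4 : 1/4 → (1/2, 1/2).
So N = (1/2)·B_1 + (1/2)·B_2 = (-19/4, 18).

(-19/4, 18)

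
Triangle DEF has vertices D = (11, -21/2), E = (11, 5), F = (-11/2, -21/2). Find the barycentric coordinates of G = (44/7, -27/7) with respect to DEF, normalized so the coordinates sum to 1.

Signed area of the reference triangle: [DEF] = ½·(11·(5−(-21/2)) + 11·(-21/2−(-21/2)) + (-11/2)·(-21/2−5)) = ½·(341/2 + 0 + 341/4) = 1023/8.
[GEF] = ½·((44/7)·(5−(-21/2)) + 11·(-21/2−(-27/7)) + (-11/2)·(-27/7−5)) = ½·(682/7 − 1023/14 + 341/7) = 1023/28, so the D-coordinate is (1023/28)/(1023/8) = 2/7.
[DGF] = ½·(11·(-27/7−(-21/2)) + (44/7)·(-21/2−(-21/2)) + (-11/2)·(-21/2−(-27/7))) = ½·(1023/14 + 0 + 1023/28) = 3069/56, so the E-coordinate is 3/7.
[DEG] = ½·(11·(5−(-27/7)) + 11·(-27/7−(-21/2)) + (44/7)·(-21/2−5)) = ½·(682/7 + 1023/14 − 682/7) = 1023/28, so the F-coordinate is 2/7.
Check: 2/7 + 3/7 + 2/7 = 1.

(2/7, 3/7, 2/7)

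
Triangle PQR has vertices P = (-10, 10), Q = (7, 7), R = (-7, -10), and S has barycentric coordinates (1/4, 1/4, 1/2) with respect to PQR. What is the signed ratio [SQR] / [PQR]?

1/4

The signed ratio [SQR]/[PQR] equals the barycentric coordinate of S at vertex P, which is 1/4.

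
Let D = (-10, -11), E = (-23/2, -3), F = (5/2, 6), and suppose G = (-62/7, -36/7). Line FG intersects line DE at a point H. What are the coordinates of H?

Barycentric coordinates of G with respect to DEF: (3/7, 3/7, 1/7).
On side DE the F-coordinate is zero; dropping G's F-weight 1/7 and renormalizing the remaining 3/7 : 3/7 gives weights 1/2, 1/2 on D, E.
H = (1/2)·(-10, -11) + (1/2)·(-23/2, -3) = (-43/4, -7).

(-43/4, -7)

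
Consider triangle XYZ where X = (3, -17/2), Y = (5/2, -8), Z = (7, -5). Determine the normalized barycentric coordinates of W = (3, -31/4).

Signed area of the reference triangle: [XYZ] = ½·(3·(-8−(-5)) + (5/2)·(-5−(-17/2)) + 7·(-17/2−(-8))) = ½·(-9 + 35/4 − 7/2) = -15/8.
[WYZ] = ½·(3·(-8−(-5)) + (5/2)·(-5−(-31/4)) + 7·(-31/4−(-8))) = ½·(-9 + 55/8 + 7/4) = -3/16, so the X-coordinate is (-3/16)/(-15/8) = 1/10.
[XWZ] = ½·(3·(-31/4−(-5)) + 3·(-5−(-17/2)) + 7·(-17/2−(-31/4))) = ½·(-33/4 + 21/2 − 21/4) = -3/2, so the Y-coordinate is 4/5.
[XYW] = ½·(3·(-8−(-31/4)) + (5/2)·(-31/4−(-17/2)) + 3·(-17/2−(-8))) = ½·(-3/4 + 15/8 − 3/2) = -3/16, so the Z-coordinate is 1/10.
Check: 1/10 + 4/5 + 1/10 = 1.

(1/10, 4/5, 1/10)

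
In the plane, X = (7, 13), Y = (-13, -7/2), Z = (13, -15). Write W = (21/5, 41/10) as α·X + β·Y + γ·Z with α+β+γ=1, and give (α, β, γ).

Signed area of the reference triangle: [XYZ] = ½·(7·(-7/2−(-15)) + (-13)·(-15−13) + 13·(13−(-7/2))) = ½·(161/2 + 364 + 429/2) = 659/2.
[WYZ] = ½·((21/5)·(-7/2−(-15)) + (-13)·(-15−(41/10)) + 13·(41/10−(-7/2))) = ½·(483/10 + 2483/10 + 494/5) = 1977/10, so the X-coordinate is (1977/10)/(659/2) = 3/5.
[XWZ] = ½·(7·(41/10−(-15)) + (21/5)·(-15−13) + 13·(13−(41/10))) = ½·(1337/10 − 588/5 + 1157/10) = 659/10, so the Y-coordinate is 1/5.
[XYW] = ½·(7·(-7/2−(41/10)) + (-13)·(41/10−13) + (21/5)·(13−(-7/2))) = ½·(-266/5 + 1157/10 + 693/10) = 659/10, so the Z-coordinate is 1/5.
Check: 3/5 + 1/5 + 1/5 = 1.

(3/5, 1/5, 1/5)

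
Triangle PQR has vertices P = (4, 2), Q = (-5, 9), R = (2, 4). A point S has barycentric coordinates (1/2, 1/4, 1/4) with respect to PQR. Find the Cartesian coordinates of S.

S = (1/2)·P + (1/4)·Q + (1/4)·R.
x-coordinate: (1/2)·4 + (1/4)·(-5) + (1/4)·2 = 5/4.
y-coordinate: (1/2)·2 + (1/4)·9 + (1/4)·4 = 17/4.

(5/4, 17/4)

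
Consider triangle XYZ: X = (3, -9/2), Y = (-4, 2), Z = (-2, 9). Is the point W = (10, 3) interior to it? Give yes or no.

no

Barycentric coordinates of W: (48/31, -66/31, 49/31).
The three coordinates are positive, negative, positive; a point is interior exactly when all three are positive.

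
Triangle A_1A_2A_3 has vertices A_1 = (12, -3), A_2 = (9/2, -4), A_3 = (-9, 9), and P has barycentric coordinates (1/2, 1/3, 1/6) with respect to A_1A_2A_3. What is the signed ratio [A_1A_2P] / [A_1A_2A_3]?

The signed ratio [A_1A_2P]/[A_1A_2A_3] equals the barycentric coordinate of P at vertex A_3, which is 1/6.

1/6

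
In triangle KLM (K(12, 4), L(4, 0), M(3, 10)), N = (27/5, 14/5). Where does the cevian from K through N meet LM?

Barycentric coordinates of N with respect to KLM: (1/5, 3/5, 1/5).
On side LM the K-coordinate is zero; dropping N's K-weight 1/5 and renormalizing the remaining 3/5 : 1/5 gives weights 3/4, 1/4 on L, M.
J = (3/4)·(4, 0) + (1/4)·(3, 10) = (15/4, 5/2).

(15/4, 5/2)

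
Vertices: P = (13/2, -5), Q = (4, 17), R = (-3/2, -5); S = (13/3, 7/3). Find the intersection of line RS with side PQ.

(11/2, 19/5)

Barycentric coordinates of S with respect to PQR: (1/2, 1/3, 1/6).
On side PQ the R-coordinate is zero; dropping S's R-weight 1/6 and renormalizing the remaining 1/2 : 1/3 gives weights 3/5, 2/5 on P, Q.
T = (3/5)·(13/2, -5) + (2/5)·(4, 17) = (11/2, 19/5).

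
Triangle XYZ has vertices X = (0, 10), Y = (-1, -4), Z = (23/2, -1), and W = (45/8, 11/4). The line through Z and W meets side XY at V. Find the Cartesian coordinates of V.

Barycentric coordinates of W with respect to XYZ: (3/8, 1/8, 1/2).
On side XY the Z-coordinate is zero; dropping W's Z-weight 1/2 and renormalizing the remaining 3/8 : 1/8 gives weights 3/4, 1/4 on X, Y.
V = (3/4)·(0, 10) + (1/4)·(-1, -4) = (-1/4, 13/2).

(-1/4, 13/2)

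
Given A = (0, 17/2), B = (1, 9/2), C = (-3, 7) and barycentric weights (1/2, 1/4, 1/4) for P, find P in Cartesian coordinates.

(-1/2, 57/8)

P = (1/2)·A + (1/4)·B + (1/4)·C.
x-coordinate: (1/2)·0 + (1/4)·1 + (1/4)·(-3) = -1/2.
y-coordinate: (1/2)·(17/2) + (1/4)·(9/2) + (1/4)·7 = 57/8.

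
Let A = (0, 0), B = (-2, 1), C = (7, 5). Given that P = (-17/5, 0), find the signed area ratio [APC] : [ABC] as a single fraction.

[ABC] = ½·(0·(1−5) + (-2)·(5−0) + 7·(0−1)) = ½·(0 − 10 − 7) = -17/2.
[APC] = ½·(0·(0−5) + (-17/5)·(5−0) + 7·(0−0)) = ½·(0 − 17 + 0) = -17/2, so the ratio is (-17/2)/(-17/2) = 1.

1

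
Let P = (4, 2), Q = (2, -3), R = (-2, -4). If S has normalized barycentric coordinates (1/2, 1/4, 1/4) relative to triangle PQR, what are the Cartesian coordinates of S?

(2, -3/4)

S = (1/2)·P + (1/4)·Q + (1/4)·R.
x-coordinate: (1/2)·4 + (1/4)·2 + (1/4)·(-2) = 2.
y-coordinate: (1/2)·2 + (1/4)·(-3) + (1/4)·(-4) = -3/4.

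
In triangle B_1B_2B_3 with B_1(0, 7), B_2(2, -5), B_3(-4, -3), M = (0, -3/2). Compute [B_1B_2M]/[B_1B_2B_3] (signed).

[B_1B_2B_3] = ½·(0·(-5−(-3)) + 2·(-3−7) + (-4)·(7−(-5))) = ½·(0 − 20 − 48) = -34.
[B_1B_2M] = ½·(0·(-5−(-3/2)) + 2·(-3/2−7) + 0·(7−(-5))) = ½·(0 − 17 + 0) = -17/2, so the ratio is (-17/2)/(-34) = 1/4.

1/4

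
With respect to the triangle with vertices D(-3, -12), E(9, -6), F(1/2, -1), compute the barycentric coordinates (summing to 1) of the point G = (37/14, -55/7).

(3/7, 3/7, 1/7)

Signed area of the reference triangle: [DEF] = ½·((-3)·(-6−(-1)) + 9·(-1−(-12)) + (1/2)·(-12−(-6))) = ½·(15 + 99 − 3) = 111/2.
[GEF] = ½·((37/14)·(-6−(-1)) + 9·(-1−(-55/7)) + (1/2)·(-55/7−(-6))) = ½·(-185/14 + 432/7 − 13/14) = 333/14, so the D-coordinate is (333/14)/(111/2) = 3/7.
[DGF] = ½·((-3)·(-55/7−(-1)) + (37/14)·(-1−(-12)) + (1/2)·(-12−(-55/7))) = ½·(144/7 + 407/14 − 29/14) = 333/14, so the E-coordinate is 3/7.
[DEG] = ½·((-3)·(-6−(-55/7)) + 9·(-55/7−(-12)) + (37/14)·(-12−(-6))) = ½·(-39/7 + 261/7 − 111/7) = 111/14, so the F-coordinate is 1/7.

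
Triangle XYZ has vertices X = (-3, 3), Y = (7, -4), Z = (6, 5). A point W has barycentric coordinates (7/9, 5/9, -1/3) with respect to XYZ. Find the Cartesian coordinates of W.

(-4/9, -14/9)

W = (7/9)·X + (5/9)·Y + (-1/3)·Z.
x-coordinate: (7/9)·(-3) + (5/9)·7 + (-1/3)·6 = -4/9.
y-coordinate: (7/9)·3 + (5/9)·(-4) + (-1/3)·5 = -14/9.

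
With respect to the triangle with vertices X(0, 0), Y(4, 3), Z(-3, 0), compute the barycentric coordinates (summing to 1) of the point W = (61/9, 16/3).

(-8/9, 16/9, 1/9)

Signed area of the reference triangle: [XYZ] = ½·(0·(3−0) + 4·(0−0) + (-3)·(0−3)) = ½·(0 + 0 + 9) = 9/2.
[WYZ] = ½·((61/9)·(3−0) + 4·(0−(16/3)) + (-3)·(16/3−3)) = ½·(61/3 − 64/3 − 7) = -4, so the X-coordinate is (-4)/(9/2) = -8/9.
[XWZ] = ½·(0·(16/3−0) + (61/9)·(0−0) + (-3)·(0−(16/3))) = ½·(0 + 0 + 16) = 8, so the Y-coordinate is 16/9.
[XYW] = ½·(0·(3−(16/3)) + 4·(16/3−0) + (61/9)·(0−3)) = ½·(0 + 64/3 − 61/3) = 1/2, so the Z-coordinate is 1/9.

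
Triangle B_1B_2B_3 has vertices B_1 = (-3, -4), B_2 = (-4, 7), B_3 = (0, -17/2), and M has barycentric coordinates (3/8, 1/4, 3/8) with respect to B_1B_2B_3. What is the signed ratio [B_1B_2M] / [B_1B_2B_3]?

The signed ratio [B_1B_2M]/[B_1B_2B_3] equals the barycentric coordinate of M at vertex B_3, which is 3/8.

3/8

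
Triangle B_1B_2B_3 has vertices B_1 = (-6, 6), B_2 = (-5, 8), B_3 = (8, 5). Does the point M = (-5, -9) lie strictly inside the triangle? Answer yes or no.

Barycentric coordinates of M: (221/29, -209/29, 17/29).
The three coordinates are positive, negative, positive; a point is interior exactly when all three are positive.

no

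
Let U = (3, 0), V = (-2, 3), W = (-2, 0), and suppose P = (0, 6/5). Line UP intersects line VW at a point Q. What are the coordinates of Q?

Barycentric coordinates of P with respect to UVW: (2/5, 2/5, 1/5).
On side VW the U-coordinate is zero; dropping P's U-weight 2/5 and renormalizing the remaining 2/5 : 1/5 gives weights 2/3, 1/3 on V, W.
Q = (2/3)·(-2, 3) + (1/3)·(-2, 0) = (-2, 2).

(-2, 2)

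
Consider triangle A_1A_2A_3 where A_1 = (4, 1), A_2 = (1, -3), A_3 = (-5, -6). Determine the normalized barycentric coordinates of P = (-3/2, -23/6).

Signed area of the reference triangle: [A_1A_2A_3] = ½·(4·(-3−(-6)) + 1·(-6−1) + (-5)·(1−(-3))) = ½·(12 − 7 − 20) = -15/2.
[PA_2A_3] = ½·((-3/2)·(-3−(-6)) + 1·(-6−(-23/6)) + (-5)·(-23/6−(-3))) = ½·(-9/2 − 13/6 + 25/6) = -5/4, so the A_1-coordinate is (-5/4)/(-15/2) = 1/6.
[A_1PA_3] = ½·(4·(-23/6−(-6)) + (-3/2)·(-6−1) + (-5)·(1−(-23/6))) = ½·(26/3 + 21/2 − 145/6) = -5/2, so the A_2-coordinate is 1/3.
[A_1A_2P] = ½·(4·(-3−(-23/6)) + 1·(-23/6−1) + (-3/2)·(1−(-3))) = ½·(10/3 − 29/6 − 6) = -15/4, so the A_3-coordinate is 1/2.

(1/6, 1/3, 1/2)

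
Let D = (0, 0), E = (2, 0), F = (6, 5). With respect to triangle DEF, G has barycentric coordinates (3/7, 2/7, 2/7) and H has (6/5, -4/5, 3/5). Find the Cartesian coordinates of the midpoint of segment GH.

(15/7, 31/14)

Barycentric coordinates of the midpoint are the average: (57/70, -9/35, 31/70).
Converting: (57/70)·D + (-9/35)·E + (31/70)·F = (15/7, 31/14).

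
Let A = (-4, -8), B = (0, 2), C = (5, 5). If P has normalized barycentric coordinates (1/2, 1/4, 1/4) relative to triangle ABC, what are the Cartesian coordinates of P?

P = (1/2)·A + (1/4)·B + (1/4)·C.
x-coordinate: (1/2)·(-4) + (1/4)·0 + (1/4)·5 = -3/4.
y-coordinate: (1/2)·(-8) + (1/4)·2 + (1/4)·5 = -9/4.

(-3/4, -9/4)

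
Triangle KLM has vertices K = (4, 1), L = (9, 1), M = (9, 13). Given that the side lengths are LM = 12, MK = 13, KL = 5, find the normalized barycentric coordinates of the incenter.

The incenter has barycentric coordinates proportional to the opposite side lengths: (12 : 13 : 5).
Normalizing by 12+13+5 = 30 gives (2/5, 13/30, 1/6).

(2/5, 13/30, 1/6)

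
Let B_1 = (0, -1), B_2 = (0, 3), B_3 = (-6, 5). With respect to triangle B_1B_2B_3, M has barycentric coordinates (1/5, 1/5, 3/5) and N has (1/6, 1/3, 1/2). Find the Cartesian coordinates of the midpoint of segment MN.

(-33/10, 101/30)

Barycentric coordinates of the midpoint are the average: (11/60, 4/15, 11/20).
Converting: (11/60)·B_1 + (4/15)·B_2 + (11/20)·B_3 = (-33/10, 101/30).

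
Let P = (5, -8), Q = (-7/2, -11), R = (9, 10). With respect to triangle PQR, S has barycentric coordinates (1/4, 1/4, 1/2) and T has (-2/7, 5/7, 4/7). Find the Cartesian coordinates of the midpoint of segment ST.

Barycentric coordinates of the midpoint are the average: (-1/56, 27/56, 15/28).
Converting: (-1/56)·P + (27/56)·Q + (15/28)·R = (341/112, 11/56).

(341/112, 11/56)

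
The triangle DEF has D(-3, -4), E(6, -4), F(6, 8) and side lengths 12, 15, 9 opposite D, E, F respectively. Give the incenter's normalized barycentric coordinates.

The incenter has barycentric coordinates proportional to the opposite side lengths: (12 : 15 : 9).
Normalizing by 12+15+9 = 36 gives (1/3, 5/12, 1/4).

(1/3, 5/12, 1/4)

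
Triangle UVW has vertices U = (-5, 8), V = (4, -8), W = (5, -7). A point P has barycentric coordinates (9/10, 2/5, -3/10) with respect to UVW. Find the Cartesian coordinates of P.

(-22/5, 61/10)

P = (9/10)·U + (2/5)·V + (-3/10)·W.
x-coordinate: (9/10)·(-5) + (2/5)·4 + (-3/10)·5 = -22/5.
y-coordinate: (9/10)·8 + (2/5)·(-8) + (-3/10)·(-7) = 61/10.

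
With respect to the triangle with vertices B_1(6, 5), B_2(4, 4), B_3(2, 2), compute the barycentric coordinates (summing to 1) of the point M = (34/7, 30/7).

(4/7, 2/7, 1/7)

Signed area of the reference triangle: [B_1B_2B_3] = ½·(6·(4−2) + 4·(2−5) + 2·(5−4)) = ½·(12 − 12 + 2) = 1.
[MB_2B_3] = ½·((34/7)·(4−2) + 4·(2−(30/7)) + 2·(30/7−4)) = ½·(68/7 − 64/7 + 4/7) = 4/7, so the B_1-coordinate is (4/7)/1 = 4/7.
[B_1MB_3] = ½·(6·(30/7−2) + (34/7)·(2−5) + 2·(5−(30/7))) = ½·(96/7 − 102/7 + 10/7) = 2/7, so the B_2-coordinate is 2/7.
[B_1B_2M] = ½·(6·(4−(30/7)) + 4·(30/7−5) + (34/7)·(5−4)) = ½·(-12/7 − 20/7 + 34/7) = 1/7, so the B_3-coordinate is 1/7.
Check: 4/7 + 2/7 + 1/7 = 1.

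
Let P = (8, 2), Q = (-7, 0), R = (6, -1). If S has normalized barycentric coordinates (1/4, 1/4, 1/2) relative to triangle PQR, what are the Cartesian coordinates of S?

S = (1/4)·P + (1/4)·Q + (1/2)·R.
x-coordinate: (1/4)·8 + (1/4)·(-7) + (1/2)·6 = 13/4.
y-coordinate: (1/4)·2 + (1/4)·0 + (1/2)·(-1) = 0.

(13/4, 0)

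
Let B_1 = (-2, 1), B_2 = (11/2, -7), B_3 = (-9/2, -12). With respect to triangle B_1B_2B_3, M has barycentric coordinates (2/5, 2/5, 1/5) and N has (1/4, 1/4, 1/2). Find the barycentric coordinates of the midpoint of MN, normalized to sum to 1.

(13/40, 13/40, 7/20)

Since both coordinate triples sum to 1, the midpoint's barycentrics are the componentwise average.
(2/5+1/4)/2 = 13/40; similarly 13/40 and 7/20.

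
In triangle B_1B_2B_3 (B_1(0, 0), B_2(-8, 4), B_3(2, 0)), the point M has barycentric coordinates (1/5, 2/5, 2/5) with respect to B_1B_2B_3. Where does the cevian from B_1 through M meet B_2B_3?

(-3, 2)

Line B_1M meets B_2B_3 where the B_1-coordinate vanishes; zeroing M's B_1-weight and renormalizing leaves B_2, B_3-weights 2/5 : 2/5 → (1/2, 1/2).
So N = (1/2)·B_2 + (1/2)·B_3 = (-3, 2).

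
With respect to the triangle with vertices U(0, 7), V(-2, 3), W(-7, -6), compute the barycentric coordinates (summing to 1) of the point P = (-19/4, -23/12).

(1/12, 1/3, 7/12)

Signed area of the reference triangle: [UVW] = ½·(0·(3−(-6)) + (-2)·(-6−7) + (-7)·(7−3)) = ½·(0 + 26 − 28) = -1.
[PVW] = ½·((-19/4)·(3−(-6)) + (-2)·(-6−(-23/12)) + (-7)·(-23/12−3)) = ½·(-171/4 + 49/6 + 413/12) = -1/12, so the U-coordinate is (-1/12)/(-1) = 1/12.
[UPW] = ½·(0·(-23/12−(-6)) + (-19/4)·(-6−7) + (-7)·(7−(-23/12))) = ½·(0 + 247/4 − 749/12) = -1/3, so the V-coordinate is 1/3.
[UVP] = ½·(0·(3−(-23/12)) + (-2)·(-23/12−7) + (-19/4)·(7−3)) = ½·(0 + 107/6 − 19) = -7/12, so the W-coordinate is 7/12.
Check: 1/12 + 1/3 + 7/12 = 1.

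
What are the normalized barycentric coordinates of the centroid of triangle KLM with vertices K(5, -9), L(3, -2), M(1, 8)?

The centroid is the average of the vertices, so each weight is 1/3.

(1/3, 1/3, 1/3)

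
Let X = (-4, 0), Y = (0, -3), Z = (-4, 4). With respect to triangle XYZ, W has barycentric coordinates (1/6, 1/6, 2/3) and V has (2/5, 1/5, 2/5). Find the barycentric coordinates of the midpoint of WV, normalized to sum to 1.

(17/60, 11/60, 8/15)

Since both coordinate triples sum to 1, the midpoint's barycentrics are the componentwise average.
(1/6+2/5)/2 = 17/60; similarly 11/60 and 8/15.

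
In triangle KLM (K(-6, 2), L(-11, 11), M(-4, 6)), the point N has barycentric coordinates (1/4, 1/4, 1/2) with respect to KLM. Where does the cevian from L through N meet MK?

(-14/3, 14/3)

Line LN meets MK where the L-coordinate vanishes; zeroing N's L-weight and renormalizing leaves M, K-weights 1/2 : 1/4 → (2/3, 1/3).
So J = (2/3)·M + (1/3)·K = (-14/3, 14/3).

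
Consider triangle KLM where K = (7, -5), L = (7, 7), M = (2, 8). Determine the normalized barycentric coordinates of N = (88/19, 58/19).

Signed area of the reference triangle: [KLM] = ½·(7·(7−8) + 7·(8−(-5)) + 2·(-5−7)) = ½·(-7 + 91 − 24) = 30.
[NLM] = ½·((88/19)·(7−8) + 7·(8−(58/19)) + 2·(58/19−7)) = ½·(-88/19 + 658/19 − 150/19) = 210/19, so the K-coordinate is (210/19)/30 = 7/19.
[KNM] = ½·(7·(58/19−8) + (88/19)·(8−(-5)) + 2·(-5−(58/19))) = ½·(-658/19 + 1144/19 − 306/19) = 90/19, so the L-coordinate is 3/19.
[KLN] = ½·(7·(7−(58/19)) + 7·(58/19−(-5)) + (88/19)·(-5−7)) = ½·(525/19 + 1071/19 − 1056/19) = 270/19, so the M-coordinate is 9/19.
Check: 7/19 + 3/19 + 9/19 = 1.

(7/19, 3/19, 9/19)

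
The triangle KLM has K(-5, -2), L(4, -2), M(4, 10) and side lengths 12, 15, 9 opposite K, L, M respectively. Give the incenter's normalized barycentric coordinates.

(1/3, 5/12, 1/4)

The incenter has barycentric coordinates proportional to the opposite side lengths: (12 : 15 : 9).
Normalizing by 12+15+9 = 36 gives (1/3, 5/12, 1/4).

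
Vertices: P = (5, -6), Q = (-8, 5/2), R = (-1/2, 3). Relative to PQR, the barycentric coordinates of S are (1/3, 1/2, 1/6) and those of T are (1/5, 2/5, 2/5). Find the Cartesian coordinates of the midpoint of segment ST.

(-289/120, 3/8)

Barycentric coordinates of the midpoint are the average: (4/15, 9/20, 17/60).
Converting: (4/15)·P + (9/20)·Q + (17/60)·R = (-289/120, 3/8).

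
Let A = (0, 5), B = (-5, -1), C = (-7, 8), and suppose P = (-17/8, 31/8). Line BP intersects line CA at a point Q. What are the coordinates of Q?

(-7/6, 11/2)

Barycentric coordinates of P with respect to ABC: (5/8, 1/4, 1/8).
On side CA the B-coordinate is zero; dropping P's B-weight 1/4 and renormalizing the remaining 1/8 : 5/8 gives weights 1/6, 5/6 on C, A.
Q = (1/6)·(-7, 8) + (5/6)·(0, 5) = (-7/6, 11/2).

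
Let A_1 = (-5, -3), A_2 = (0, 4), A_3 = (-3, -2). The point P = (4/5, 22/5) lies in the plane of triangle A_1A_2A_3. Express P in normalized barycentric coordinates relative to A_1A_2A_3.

Signed area of the reference triangle: [A_1A_2A_3] = ½·((-5)·(4−(-2)) + 0·(-2−(-3)) + (-3)·(-3−4)) = ½·(-30 + 0 + 21) = -9/2.
[PA_2A_3] = ½·((4/5)·(4−(-2)) + 0·(-2−(22/5)) + (-3)·(22/5−4)) = ½·(24/5 + 0 − 6/5) = 9/5, so the A_1-coordinate is (9/5)/(-9/2) = -2/5.
[A_1PA_3] = ½·((-5)·(22/5−(-2)) + (4/5)·(-2−(-3)) + (-3)·(-3−(22/5))) = ½·(-32 + 4/5 + 111/5) = -9/2, so the A_2-coordinate is 1.
[A_1A_2P] = ½·((-5)·(4−(22/5)) + 0·(22/5−(-3)) + (4/5)·(-3−4)) = ½·(2 + 0 − 28/5) = -9/5, so the A_3-coordinate is 2/5.
Check: -2/5 + 1 + 2/5 = 1.

(-2/5, 1, 2/5)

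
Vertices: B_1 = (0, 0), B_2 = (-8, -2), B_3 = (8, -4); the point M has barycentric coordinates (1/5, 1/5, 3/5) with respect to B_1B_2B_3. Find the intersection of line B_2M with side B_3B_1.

(6, -3)

Line B_2M meets B_3B_1 where the B_2-coordinate vanishes; zeroing M's B_2-weight and renormalizing leaves B_3, B_1-weights 3/5 : 1/5 → (3/4, 1/4).
So N = (3/4)·B_3 + (1/4)·B_1 = (6, -3).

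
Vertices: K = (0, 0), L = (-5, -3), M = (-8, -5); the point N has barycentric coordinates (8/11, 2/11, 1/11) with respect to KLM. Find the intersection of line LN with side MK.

Line LN meets MK where the L-coordinate vanishes; zeroing N's L-weight and renormalizing leaves M, K-weights 1/11 : 8/11 → (1/9, 8/9).
So J = (1/9)·M + (8/9)·K = (-8/9, -5/9).

(-8/9, -5/9)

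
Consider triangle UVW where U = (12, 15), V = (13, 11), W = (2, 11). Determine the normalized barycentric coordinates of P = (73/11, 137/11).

(4/11, 1/11, 6/11)

Signed area of the reference triangle: [UVW] = ½·(12·(11−11) + 13·(11−15) + 2·(15−11)) = ½·(0 − 52 + 8) = -22.
[PVW] = ½·((73/11)·(11−11) + 13·(11−(137/11)) + 2·(137/11−11)) = ½·(0 − 208/11 + 32/11) = -8, so the U-coordinate is (-8)/(-22) = 4/11.
[UPW] = ½·(12·(137/11−11) + (73/11)·(11−15) + 2·(15−(137/11))) = ½·(192/11 − 292/11 + 56/11) = -2, so the V-coordinate is 1/11.
[UVP] = ½·(12·(11−(137/11)) + 13·(137/11−15) + (73/11)·(15−11)) = ½·(-192/11 − 364/11 + 292/11) = -12, so the W-coordinate is 6/11.
Check: 4/11 + 1/11 + 6/11 = 1.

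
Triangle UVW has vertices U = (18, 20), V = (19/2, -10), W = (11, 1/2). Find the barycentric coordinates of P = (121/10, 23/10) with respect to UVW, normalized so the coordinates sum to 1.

Signed area of the reference triangle: [UVW] = ½·(18·(-10−(1/2)) + (19/2)·(1/2−20) + 11·(20−(-10))) = ½·(-189 − 741/4 + 330) = -177/8.
[PVW] = ½·((121/10)·(-10−(1/2)) + (19/2)·(1/2−(23/10)) + 11·(23/10−(-10))) = ½·(-2541/20 − 171/10 + 1353/10) = -177/40, so the U-coordinate is (-177/40)/(-177/8) = 1/5.
[UPW] = ½·(18·(23/10−(1/2)) + (121/10)·(1/2−20) + 11·(20−(23/10))) = ½·(162/5 − 4719/20 + 1947/10) = -177/40, so the V-coordinate is 1/5.
[UVP] = ½·(18·(-10−(23/10)) + (19/2)·(23/10−20) + (121/10)·(20−(-10))) = ½·(-1107/5 − 3363/20 + 363) = -531/40, so the W-coordinate is 3/5.

(1/5, 1/5, 3/5)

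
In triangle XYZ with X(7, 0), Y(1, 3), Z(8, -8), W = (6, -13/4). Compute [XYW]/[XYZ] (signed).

1/2

[XYZ] = ½·(7·(3−(-8)) + 1·(-8−0) + 8·(0−3)) = ½·(77 − 8 − 24) = 45/2.
[XYW] = ½·(7·(3−(-13/4)) + 1·(-13/4−0) + 6·(0−3)) = ½·(175/4 − 13/4 − 18) = 45/4, so the ratio is (45/4)/(45/2) = 1/2.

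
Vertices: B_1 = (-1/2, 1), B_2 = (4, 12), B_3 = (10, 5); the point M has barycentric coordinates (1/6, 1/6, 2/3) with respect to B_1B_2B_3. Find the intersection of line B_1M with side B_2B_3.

Line B_1M meets B_2B_3 where the B_1-coordinate vanishes; zeroing M's B_1-weight and renormalizing leaves B_2, B_3-weights 1/6 : 2/3 → (1/5, 4/5).
So N = (1/5)·B_2 + (4/5)·B_3 = (44/5, 32/5).

(44/5, 32/5)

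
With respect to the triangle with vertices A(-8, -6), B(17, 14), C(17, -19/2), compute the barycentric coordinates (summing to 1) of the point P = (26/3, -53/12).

(1/3, 1/6, 1/2)

Signed area of the reference triangle: [ABC] = ½·((-8)·(14−(-19/2)) + 17·(-19/2−(-6)) + 17·(-6−14)) = ½·(-188 − 119/2 − 340) = -1175/4.
[PBC] = ½·((26/3)·(14−(-19/2)) + 17·(-19/2−(-53/12)) + 17·(-53/12−14)) = ½·(611/3 − 1037/12 − 3757/12) = -1175/12, so the A-coordinate is (-1175/12)/(-1175/4) = 1/3.
[APC] = ½·((-8)·(-53/12−(-19/2)) + (26/3)·(-19/2−(-6)) + 17·(-6−(-53/12))) = ½·(-122/3 − 91/3 − 323/12) = -1175/24, so the B-coordinate is 1/6.
[ABP] = ½·((-8)·(14−(-53/12)) + 17·(-53/12−(-6)) + (26/3)·(-6−14)) = ½·(-442/3 + 323/12 − 520/3) = -1175/8, so the C-coordinate is 1/2.
Check: 1/3 + 1/6 + 1/2 = 1.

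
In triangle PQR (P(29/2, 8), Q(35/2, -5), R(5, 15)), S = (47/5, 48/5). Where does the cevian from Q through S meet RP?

Barycentric coordinates of S with respect to PQR: (1/5, 1/5, 3/5).
On side RP the Q-coordinate is zero; dropping S's Q-weight 1/5 and renormalizing the remaining 3/5 : 1/5 gives weights 3/4, 1/4 on R, P.
T = (3/4)·(5, 15) + (1/4)·(29/2, 8) = (59/8, 53/4).

(59/8, 53/4)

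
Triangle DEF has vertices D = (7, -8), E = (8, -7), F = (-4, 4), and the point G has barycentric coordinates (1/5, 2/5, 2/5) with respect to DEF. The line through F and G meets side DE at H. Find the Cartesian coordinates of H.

Line FG meets DE where the F-coordinate vanishes; zeroing G's F-weight and renormalizing leaves D, E-weights 1/5 : 2/5 → (1/3, 2/3).
So H = (1/3)·D + (2/3)·E = (23/3, -22/3).

(23/3, -22/3)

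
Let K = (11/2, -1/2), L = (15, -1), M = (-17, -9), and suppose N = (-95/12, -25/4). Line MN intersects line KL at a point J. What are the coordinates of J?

Barycentric coordinates of N with respect to KLM: (1/6, 1/6, 2/3).
On side KL the M-coordinate is zero; dropping N's M-weight 2/3 and renormalizing the remaining 1/6 : 1/6 gives weights 1/2, 1/2 on K, L.
J = (1/2)·(11/2, -1/2) + (1/2)·(15, -1) = (41/4, -3/4).

(41/4, -3/4)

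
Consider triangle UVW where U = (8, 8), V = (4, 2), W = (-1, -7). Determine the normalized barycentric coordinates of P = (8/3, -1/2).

Signed area of the reference triangle: [UVW] = ½·(8·(2−(-7)) + 4·(-7−8) + (-1)·(8−2)) = ½·(72 − 60 − 6) = 3.
[PVW] = ½·((8/3)·(2−(-7)) + 4·(-7−(-1/2)) + (-1)·(-1/2−2)) = ½·(24 − 26 + 5/2) = 1/4, so the U-coordinate is (1/4)/3 = 1/12.
[UPW] = ½·(8·(-1/2−(-7)) + (8/3)·(-7−8) + (-1)·(8−(-1/2))) = ½·(52 − 40 − 17/2) = 7/4, so the V-coordinate is 7/12.
[UVP] = ½·(8·(2−(-1/2)) + 4·(-1/2−8) + (8/3)·(8−2)) = ½·(20 − 34 + 16) = 1, so the W-coordinate is 1/3.
Check: 1/12 + 7/12 + 1/3 = 1.

(1/12, 7/12, 1/3)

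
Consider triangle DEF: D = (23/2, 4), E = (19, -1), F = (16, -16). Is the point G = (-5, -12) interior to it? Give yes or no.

Barycentric coordinates of G: (218/85, -268/85, 27/17).
The three coordinates are positive, negative, positive; a point is interior exactly when all three are positive.

no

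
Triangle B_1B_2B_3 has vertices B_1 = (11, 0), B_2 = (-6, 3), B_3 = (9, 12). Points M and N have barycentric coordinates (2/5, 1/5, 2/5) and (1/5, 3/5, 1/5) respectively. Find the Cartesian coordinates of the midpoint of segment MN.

(18/5, 24/5)

Barycentric coordinates of the midpoint are the average: (3/10, 2/5, 3/10).
Converting: (3/10)·B_1 + (2/5)·B_2 + (3/10)·B_3 = (18/5, 24/5).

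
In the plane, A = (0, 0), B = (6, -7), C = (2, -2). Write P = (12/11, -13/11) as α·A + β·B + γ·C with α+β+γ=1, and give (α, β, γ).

Signed area of the reference triangle: [ABC] = ½·(0·(-7−(-2)) + 6·(-2−0) + 2·(0−(-7))) = ½·(0 − 12 + 14) = 1.
[PBC] = ½·((12/11)·(-7−(-2)) + 6·(-2−(-13/11)) + 2·(-13/11−(-7))) = ½·(-60/11 − 54/11 + 128/11) = 7/11, so the A-coordinate is (7/11)/1 = 7/11.
[APC] = ½·(0·(-13/11−(-2)) + (12/11)·(-2−0) + 2·(0−(-13/11))) = ½·(0 − 24/11 + 26/11) = 1/11, so the B-coordinate is 1/11.
[ABP] = ½·(0·(-7−(-13/11)) + 6·(-13/11−0) + (12/11)·(0−(-7))) = ½·(0 − 78/11 + 84/11) = 3/11, so the C-coordinate is 3/11.
Check: 7/11 + 1/11 + 3/11 = 1.

(7/11, 1/11, 3/11)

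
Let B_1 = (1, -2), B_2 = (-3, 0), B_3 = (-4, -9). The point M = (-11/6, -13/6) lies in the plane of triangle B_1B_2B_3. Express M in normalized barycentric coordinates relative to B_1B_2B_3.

(1/3, 1/2, 1/6)

Signed area of the reference triangle: [B_1B_2B_3] = ½·(1·(0−(-9)) + (-3)·(-9−(-2)) + (-4)·(-2−0)) = ½·(9 + 21 + 8) = 19.
[MB_2B_3] = ½·((-11/6)·(0−(-9)) + (-3)·(-9−(-13/6)) + (-4)·(-13/6−0)) = ½·(-33/2 + 41/2 + 26/3) = 19/3, so the B_1-coordinate is (19/3)/19 = 1/3.
[B_1MB_3] = ½·(1·(-13/6−(-9)) + (-11/6)·(-9−(-2)) + (-4)·(-2−(-13/6))) = ½·(41/6 + 77/6 − 2/3) = 19/2, so the B_2-coordinate is 1/2.
[B_1B_2M] = ½·(1·(0−(-13/6)) + (-3)·(-13/6−(-2)) + (-11/6)·(-2−0)) = ½·(13/6 + 1/2 + 11/3) = 19/6, so the B_3-coordinate is 1/6.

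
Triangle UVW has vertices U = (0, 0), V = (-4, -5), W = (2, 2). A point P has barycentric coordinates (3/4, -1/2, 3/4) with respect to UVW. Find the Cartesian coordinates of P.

(7/2, 4)

P = (3/4)·U + (-1/2)·V + (3/4)·W.
x-coordinate: (3/4)·0 + (-1/2)·(-4) + (3/4)·2 = 7/2.
y-coordinate: (3/4)·0 + (-1/2)·(-5) + (3/4)·2 = 4.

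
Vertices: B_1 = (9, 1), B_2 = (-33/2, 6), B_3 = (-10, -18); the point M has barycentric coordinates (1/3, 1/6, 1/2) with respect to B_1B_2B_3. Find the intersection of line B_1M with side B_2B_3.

(-93/8, -12)

Line B_1M meets B_2B_3 where the B_1-coordinate vanishes; zeroing M's B_1-weight and renormalizing leaves B_2, B_3-weights 1/6 : 1/2 → (1/4, 3/4).
So N = (1/4)·B_2 + (3/4)·B_3 = (-93/8, -12).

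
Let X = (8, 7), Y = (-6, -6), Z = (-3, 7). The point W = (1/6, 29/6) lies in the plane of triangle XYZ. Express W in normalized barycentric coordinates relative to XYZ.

Signed area of the reference triangle: [XYZ] = ½·(8·(-6−7) + (-6)·(7−7) + (-3)·(7−(-6))) = ½·(-104 + 0 − 39) = -143/2.
[WYZ] = ½·((1/6)·(-6−7) + (-6)·(7−(29/6)) + (-3)·(29/6−(-6))) = ½·(-13/6 − 13 − 65/2) = -143/6, so the X-coordinate is (-143/6)/(-143/2) = 1/3.
[XWZ] = ½·(8·(29/6−7) + (1/6)·(7−7) + (-3)·(7−(29/6))) = ½·(-52/3 + 0 − 13/2) = -143/12, so the Y-coordinate is 1/6.
[XYW] = ½·(8·(-6−(29/6)) + (-6)·(29/6−7) + (1/6)·(7−(-6))) = ½·(-260/3 + 13 + 13/6) = -143/4, so the Z-coordinate is 1/2.

(1/3, 1/6, 1/2)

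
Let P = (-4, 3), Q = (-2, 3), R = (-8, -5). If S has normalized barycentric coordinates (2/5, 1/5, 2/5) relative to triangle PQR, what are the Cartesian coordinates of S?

S = (2/5)·P + (1/5)·Q + (2/5)·R.
x-coordinate: (2/5)·(-4) + (1/5)·(-2) + (2/5)·(-8) = -26/5.
y-coordinate: (2/5)·3 + (1/5)·3 + (2/5)·(-5) = -1/5.

(-26/5, -1/5)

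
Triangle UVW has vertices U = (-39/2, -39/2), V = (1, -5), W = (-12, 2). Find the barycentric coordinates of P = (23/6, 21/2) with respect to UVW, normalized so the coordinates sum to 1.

Signed area of the reference triangle: [UVW] = ½·((-39/2)·(-5−2) + 1·(2−(-39/2)) + (-12)·(-39/2−(-5))) = ½·(273/2 + 43/2 + 174) = 166.
[PVW] = ½·((23/6)·(-5−2) + 1·(2−(21/2)) + (-12)·(21/2−(-5))) = ½·(-161/6 − 17/2 − 186) = -332/3, so the U-coordinate is (-332/3)/166 = -2/3.
[UPW] = ½·((-39/2)·(21/2−2) + (23/6)·(2−(-39/2)) + (-12)·(-39/2−(21/2))) = ½·(-663/4 + 989/12 + 360) = 415/3, so the V-coordinate is 5/6.
[UVP] = ½·((-39/2)·(-5−(21/2)) + 1·(21/2−(-39/2)) + (23/6)·(-39/2−(-5))) = ½·(1209/4 + 30 − 667/12) = 415/3, so the W-coordinate is 5/6.

(-2/3, 5/6, 5/6)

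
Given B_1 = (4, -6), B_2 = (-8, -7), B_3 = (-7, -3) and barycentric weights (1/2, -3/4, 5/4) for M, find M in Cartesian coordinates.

(-3/4, -3/2)

M = (1/2)·B_1 + (-3/4)·B_2 + (5/4)·B_3.
x-coordinate: (1/2)·4 + (-3/4)·(-8) + (5/4)·(-7) = -3/4.
y-coordinate: (1/2)·(-6) + (-3/4)·(-7) + (5/4)·(-3) = -3/2.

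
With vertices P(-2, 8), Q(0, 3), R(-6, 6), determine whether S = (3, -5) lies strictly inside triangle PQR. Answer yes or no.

no

Barycentric coordinates of S: (-13/8, 31/12, 1/24).
The three coordinates are negative, positive, positive; a point is interior exactly when all three are positive.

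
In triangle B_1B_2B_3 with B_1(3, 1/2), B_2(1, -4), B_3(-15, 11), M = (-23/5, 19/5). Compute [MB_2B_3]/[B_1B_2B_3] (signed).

2/5

[B_1B_2B_3] = ½·(3·(-4−11) + 1·(11−(1/2)) + (-15)·(1/2−(-4))) = ½·(-45 + 21/2 − 135/2) = -51.
[MB_2B_3] = ½·((-23/5)·(-4−11) + 1·(11−(19/5)) + (-15)·(19/5−(-4))) = ½·(69 + 36/5 − 117) = -102/5, so the ratio is (-102/5)/(-51) = 2/5.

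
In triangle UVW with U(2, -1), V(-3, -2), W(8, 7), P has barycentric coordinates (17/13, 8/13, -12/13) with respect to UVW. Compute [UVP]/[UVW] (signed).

The signed ratio [UVP]/[UVW] equals the barycentric coordinate of P at vertex W, which is -12/13.

-12/13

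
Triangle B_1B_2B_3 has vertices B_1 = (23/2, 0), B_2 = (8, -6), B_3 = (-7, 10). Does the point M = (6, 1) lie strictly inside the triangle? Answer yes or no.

Barycentric coordinates of M: (1/2, 1/4, 1/4).
The three coordinates are positive, positive, positive; a point is interior exactly when all three are positive.

yes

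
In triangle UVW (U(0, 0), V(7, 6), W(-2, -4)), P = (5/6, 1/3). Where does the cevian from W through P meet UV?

Barycentric coordinates of P with respect to UVW: (2/3, 1/6, 1/6).
On side UV the W-coordinate is zero; dropping P's W-weight 1/6 and renormalizing the remaining 2/3 : 1/6 gives weights 4/5, 1/5 on U, V.
Q = (4/5)·(0, 0) + (1/5)·(7, 6) = (7/5, 6/5).

(7/5, 6/5)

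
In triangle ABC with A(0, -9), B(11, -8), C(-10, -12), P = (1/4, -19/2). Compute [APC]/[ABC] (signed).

[ABC] = ½·(0·(-8−(-12)) + 11·(-12−(-9)) + (-10)·(-9−(-8))) = ½·(0 − 33 + 10) = -23/2.
[APC] = ½·(0·(-19/2−(-12)) + (1/4)·(-12−(-9)) + (-10)·(-9−(-19/2))) = ½·(0 − 3/4 − 5) = -23/8, so the ratio is (-23/8)/(-23/2) = 1/4.

1/4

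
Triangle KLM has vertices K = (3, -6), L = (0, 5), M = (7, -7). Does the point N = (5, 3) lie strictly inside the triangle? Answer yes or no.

Barycentric coordinates of N: (-46/41, 38/41, 49/41).
The three coordinates are negative, positive, positive; a point is interior exactly when all three are positive.

no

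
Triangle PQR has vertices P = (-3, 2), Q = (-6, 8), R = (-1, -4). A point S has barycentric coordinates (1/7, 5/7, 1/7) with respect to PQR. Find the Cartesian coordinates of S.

S = (1/7)·P + (5/7)·Q + (1/7)·R.
x-coordinate: (1/7)·(-3) + (5/7)·(-6) + (1/7)·(-1) = -34/7.
y-coordinate: (1/7)·2 + (5/7)·8 + (1/7)·(-4) = 38/7.

(-34/7, 38/7)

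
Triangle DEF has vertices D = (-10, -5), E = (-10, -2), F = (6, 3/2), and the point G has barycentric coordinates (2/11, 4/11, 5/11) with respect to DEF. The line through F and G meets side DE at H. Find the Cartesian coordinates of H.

Line FG meets DE where the F-coordinate vanishes; zeroing G's F-weight and renormalizing leaves D, E-weights 2/11 : 4/11 → (1/3, 2/3).
So H = (1/3)·D + (2/3)·E = (-10, -3).

(-10, -3)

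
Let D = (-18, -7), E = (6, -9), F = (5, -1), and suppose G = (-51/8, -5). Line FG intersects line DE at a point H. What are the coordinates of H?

(-66/5, -37/5)

Barycentric coordinates of G with respect to DEF: (1/2, 1/8, 3/8).
On side DE the F-coordinate is zero; dropping G's F-weight 3/8 and renormalizing the remaining 1/2 : 1/8 gives weights 4/5, 1/5 on D, E.
H = (4/5)·(-18, -7) + (1/5)·(6, -9) = (-66/5, -37/5).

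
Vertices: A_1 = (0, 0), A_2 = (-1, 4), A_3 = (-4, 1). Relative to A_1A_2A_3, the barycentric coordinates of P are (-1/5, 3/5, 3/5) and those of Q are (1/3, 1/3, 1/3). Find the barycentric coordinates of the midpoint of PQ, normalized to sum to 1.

(1/15, 7/15, 7/15)

Since both coordinate triples sum to 1, the midpoint's barycentrics are the componentwise average.
(-1/5+1/3)/2 = 1/15; similarly 7/15 and 7/15.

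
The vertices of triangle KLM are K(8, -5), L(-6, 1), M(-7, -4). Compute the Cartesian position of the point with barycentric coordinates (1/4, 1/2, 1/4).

(-11/4, -7/4)

N = (1/4)·K + (1/2)·L + (1/4)·M.
x-coordinate: (1/4)·8 + (1/2)·(-6) + (1/4)·(-7) = -11/4.
y-coordinate: (1/4)·(-5) + (1/2)·1 + (1/4)·(-4) = -7/4.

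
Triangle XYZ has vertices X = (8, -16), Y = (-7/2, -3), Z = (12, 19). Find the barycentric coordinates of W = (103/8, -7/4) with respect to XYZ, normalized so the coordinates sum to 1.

Signed area of the reference triangle: [XYZ] = ½·(8·(-3−19) + (-7/2)·(19−(-16)) + 12·(-16−(-3))) = ½·(-176 − 245/2 − 156) = -909/4.
[WYZ] = ½·((103/8)·(-3−19) + (-7/2)·(19−(-7/4)) + 12·(-7/4−(-3))) = ½·(-1133/4 − 581/8 + 15) = -2727/16, so the X-coordinate is (-2727/16)/(-909/4) = 3/4.
[XWZ] = ½·(8·(-7/4−19) + (103/8)·(19−(-16)) + 12·(-16−(-7/4))) = ½·(-166 + 3605/8 − 171) = 909/16, so the Y-coordinate is -1/4.
[XYW] = ½·(8·(-3−(-7/4)) + (-7/2)·(-7/4−(-16)) + (103/8)·(-16−(-3))) = ½·(-10 − 399/8 − 1339/8) = -909/8, so the Z-coordinate is 1/2.
Check: 3/4 − 1/4 + 1/2 = 1.

(3/4, -1/4, 1/2)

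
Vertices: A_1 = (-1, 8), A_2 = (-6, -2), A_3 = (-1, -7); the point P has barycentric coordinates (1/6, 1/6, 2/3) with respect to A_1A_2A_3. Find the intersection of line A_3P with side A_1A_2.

Line A_3P meets A_1A_2 where the A_3-coordinate vanishes; zeroing P's A_3-weight and renormalizing leaves A_1, A_2-weights 1/6 : 1/6 → (1/2, 1/2).
So Q = (1/2)·A_1 + (1/2)·A_2 = (-7/2, 3).

(-7/2, 3)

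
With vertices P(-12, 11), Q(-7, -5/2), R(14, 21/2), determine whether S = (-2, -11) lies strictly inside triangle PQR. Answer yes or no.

no

Barycentric coordinates of S: (-487/697, 1134/697, 50/697).
The three coordinates are negative, positive, positive; a point is interior exactly when all three are positive.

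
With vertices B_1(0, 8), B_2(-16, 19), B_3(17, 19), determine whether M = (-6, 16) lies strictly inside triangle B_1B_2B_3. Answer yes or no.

yes

Barycentric coordinates of M: (3/11, 202/363, 62/363).
The three coordinates are positive, positive, positive; a point is interior exactly when all three are positive.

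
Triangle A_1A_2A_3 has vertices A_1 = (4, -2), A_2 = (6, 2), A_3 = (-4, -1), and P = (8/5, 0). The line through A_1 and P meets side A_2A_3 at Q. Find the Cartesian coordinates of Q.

Barycentric coordinates of P with respect to A_1A_2A_3: (1/5, 2/5, 2/5).
On side A_2A_3 the A_1-coordinate is zero; dropping P's A_1-weight 1/5 and renormalizing the remaining 2/5 : 2/5 gives weights 1/2, 1/2 on A_2, A_3.
Q = (1/2)·(6, 2) + (1/2)·(-4, -1) = (1, 1/2).

(1, 1/2)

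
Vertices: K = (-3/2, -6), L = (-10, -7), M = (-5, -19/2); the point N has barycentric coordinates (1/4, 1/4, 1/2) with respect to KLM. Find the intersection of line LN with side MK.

Line LN meets MK where the L-coordinate vanishes; zeroing N's L-weight and renormalizing leaves M, K-weights 1/2 : 1/4 → (2/3, 1/3).
So J = (2/3)·M + (1/3)·K = (-23/6, -25/3).

(-23/6, -25/3)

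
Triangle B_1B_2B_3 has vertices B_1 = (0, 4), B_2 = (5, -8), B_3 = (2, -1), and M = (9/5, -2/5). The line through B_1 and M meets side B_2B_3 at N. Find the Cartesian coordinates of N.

Barycentric coordinates of M with respect to B_1B_2B_3: (2/5, 1/5, 2/5).
On side B_2B_3 the B_1-coordinate is zero; dropping M's B_1-weight 2/5 and renormalizing the remaining 1/5 : 2/5 gives weights 1/3, 2/3 on B_2, B_3.
N = (1/3)·(5, -8) + (2/3)·(2, -1) = (3, -10/3).

(3, -10/3)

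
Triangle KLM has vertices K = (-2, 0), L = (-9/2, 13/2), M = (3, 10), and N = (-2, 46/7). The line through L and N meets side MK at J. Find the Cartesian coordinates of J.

(4/3, 20/3)

Barycentric coordinates of N with respect to KLM: (1/7, 4/7, 2/7).
On side MK the L-coordinate is zero; dropping N's L-weight 4/7 and renormalizing the remaining 2/7 : 1/7 gives weights 2/3, 1/3 on M, K.
J = (2/3)·(3, 10) + (1/3)·(-2, 0) = (4/3, 20/3).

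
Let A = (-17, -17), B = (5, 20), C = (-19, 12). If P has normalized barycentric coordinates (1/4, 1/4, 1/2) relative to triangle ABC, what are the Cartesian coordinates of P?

(-25/2, 27/4)

P = (1/4)·A + (1/4)·B + (1/2)·C.
x-coordinate: (1/4)·(-17) + (1/4)·5 + (1/2)·(-19) = -25/2.
y-coordinate: (1/4)·(-17) + (1/4)·20 + (1/2)·12 = 27/4.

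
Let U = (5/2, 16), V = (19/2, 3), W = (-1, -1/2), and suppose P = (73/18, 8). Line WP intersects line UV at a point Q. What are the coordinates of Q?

(11/2, 73/7)

Barycentric coordinates of P with respect to UVW: (4/9, 1/3, 2/9).
On side UV the W-coordinate is zero; dropping P's W-weight 2/9 and renormalizing the remaining 4/9 : 1/3 gives weights 4/7, 3/7 on U, V.
Q = (4/7)·(5/2, 16) + (3/7)·(19/2, 3) = (11/2, 73/7).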